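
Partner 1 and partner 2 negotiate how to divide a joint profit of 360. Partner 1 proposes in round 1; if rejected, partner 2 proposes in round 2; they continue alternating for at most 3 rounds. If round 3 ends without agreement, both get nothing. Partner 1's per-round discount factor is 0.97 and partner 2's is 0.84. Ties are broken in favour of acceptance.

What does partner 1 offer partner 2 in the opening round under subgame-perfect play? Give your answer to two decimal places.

9.07

Round 3 (partner 1 proposes): rejection yields 0 for partner 2; partner 1 offers 0 and keeps 360.
Round 2 (partner 2 proposes): partner 1 can get 360 next round, worth 0.97 × 360 = 349.2 now; partner 2 offers that and keeps 10.8.
Round 1 (partner 1 proposes): partner 2 can get 10.8 next round, worth 0.84 × 10.8 = 9.072 now; partner 1 offers that and keeps 350.928.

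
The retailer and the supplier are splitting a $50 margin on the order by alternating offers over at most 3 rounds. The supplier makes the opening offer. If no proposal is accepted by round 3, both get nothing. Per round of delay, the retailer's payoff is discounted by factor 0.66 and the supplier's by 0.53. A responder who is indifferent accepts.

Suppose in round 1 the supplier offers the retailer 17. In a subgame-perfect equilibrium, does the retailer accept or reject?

Accept

Work out the retailer's continuation value if the offer is rejected.
Round 3 (the supplier proposes): the retailer will accept anything ≥ 0, so the supplier offers 0 and keeps 50.
Round 2 (the retailer proposes): the supplier can get 50 next round, worth 0.53 × 50 = 26.5 now, so the retailer offers 26.5, keeping 23.5.
So by rejecting in round 1, the retailer gets 23.5 next round, worth 0.66 × 23.5 = 15.51 now.
Offer 17 ≥ 15.51, so the retailer accepts.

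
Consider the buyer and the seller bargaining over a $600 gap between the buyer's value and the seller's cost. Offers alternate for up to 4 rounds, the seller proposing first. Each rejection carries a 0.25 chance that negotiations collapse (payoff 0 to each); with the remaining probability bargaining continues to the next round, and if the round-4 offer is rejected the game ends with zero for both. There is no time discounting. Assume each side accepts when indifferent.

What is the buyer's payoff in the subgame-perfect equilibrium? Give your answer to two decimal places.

365.63

Round 4 (the buyer proposes): rejection yields 0 for the seller; the buyer offers 0 and keeps 600.
Round 3 (the seller proposes): rejecting gives the buyer an expected 0.75 × 600 = 450; the seller offers that and keeps 150.
Round 2 (the buyer proposes): rejecting gives the seller an expected 0.75 × 150 = 112.5; the buyer offers that and keeps 487.5.
Round 1 (the seller proposes): rejecting gives the buyer an expected 0.75 × 487.5 = 365.625; the seller offers that and keeps 234.375.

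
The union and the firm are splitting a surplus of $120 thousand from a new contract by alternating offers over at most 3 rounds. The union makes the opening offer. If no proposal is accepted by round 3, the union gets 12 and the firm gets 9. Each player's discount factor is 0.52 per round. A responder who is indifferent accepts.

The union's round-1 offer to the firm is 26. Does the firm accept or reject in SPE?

Reject

Round 3 (the union proposes): the firm gets 9 if talks fail, so the union offers 9 and keeps 111.
Round 2 (the firm proposes): the union can get 111 next round, worth 0.52 × 111 = 57.72 now; the firm offers that and keeps 62.28.
So by rejecting in round 1, the firm gets 62.28 next round, worth 0.52 × 62.28 = 32.3856 now.
Offer 26 < 32.3856, so the firm rejects.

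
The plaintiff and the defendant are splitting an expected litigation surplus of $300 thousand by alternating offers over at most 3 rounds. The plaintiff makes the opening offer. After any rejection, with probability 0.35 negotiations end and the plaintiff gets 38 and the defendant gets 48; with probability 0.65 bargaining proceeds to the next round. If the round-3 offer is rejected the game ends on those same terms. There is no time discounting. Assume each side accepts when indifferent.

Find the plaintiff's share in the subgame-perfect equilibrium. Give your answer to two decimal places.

Round 3 (the plaintiff proposes): the defendant gets 48 if talks fail, so the plaintiff offers 48 and keeps 252.
Round 2 (the defendant proposes): rejecting gives the plaintiff an expected 0.65 × 252 + 0.35 × 38 = 177.1, so the defendant offers 177.1, keeping 122.9.
Round 1 (the plaintiff proposes): rejecting gives the defendant an expected 0.65 × 122.9 + 0.35 × 48 = 96.685. The plaintiff offers 96.685 and keeps 300 − 96.685 = 203.315.

203.32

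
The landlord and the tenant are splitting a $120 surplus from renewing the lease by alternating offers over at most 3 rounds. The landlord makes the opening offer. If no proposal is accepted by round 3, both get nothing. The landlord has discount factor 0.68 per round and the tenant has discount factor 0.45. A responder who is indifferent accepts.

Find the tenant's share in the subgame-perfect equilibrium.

Round 3 (the landlord proposes): rejection yields 0 for the tenant; the landlord offers 0 and keeps 120.
Round 2 (the tenant proposes): the landlord can get 120 next round, worth 0.68 × 120 = 81.6 now, so the tenant offers 81.6, keeping 38.4.
Round 1 (the landlord proposes): the tenant can get 38.4 next round, worth 0.45 × 38.4 = 17.28 now; the landlord offers that and keeps 102.72.

17.28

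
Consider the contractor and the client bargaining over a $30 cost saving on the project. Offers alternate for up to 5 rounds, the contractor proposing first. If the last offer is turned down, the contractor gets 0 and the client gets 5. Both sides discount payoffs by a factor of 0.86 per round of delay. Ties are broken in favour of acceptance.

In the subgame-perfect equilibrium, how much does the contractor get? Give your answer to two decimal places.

20.98

Round 5 (the contractor proposes): the client gets 5 if talks fail, so the contractor offers 5 and keeps 25.
Round 4 (the client proposes): the contractor can get 25 next round, worth 0.86 × 25 = 21.5 now. The client offers 21.5 and keeps 30 − 21.5 = 8.5.
Round 3 (the contractor proposes): the client can get 8.5 next round, worth 0.86 × 8.5 = 7.31 now, so the contractor offers 7.31, keeping 22.69.
Round 2 (the client proposes): the contractor can get 22.69 next round, worth 0.86 × 22.69 = 19.5134 now, so the client offers 19.5134, keeping 10.4866.
Round 1 (the contractor proposes): the client can get 10.4866 next round, worth 0.86 × 10.4866 = 9.018476 now. The contractor offers 9.018476 and keeps 30 − 9.018476 = 20.981524.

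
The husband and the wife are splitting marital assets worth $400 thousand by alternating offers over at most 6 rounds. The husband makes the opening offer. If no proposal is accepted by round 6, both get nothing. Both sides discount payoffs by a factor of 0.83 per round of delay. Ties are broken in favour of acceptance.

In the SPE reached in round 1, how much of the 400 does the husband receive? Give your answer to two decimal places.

147.12

Round 6 (the wife proposes): rejection yields 0 for the husband; the wife offers 0 and keeps 400.
Round 5 (the husband proposes): the wife can get 400 next round, worth 0.83 × 400 = 332 now, so the husband offers 332, keeping 68.
Round 4 (the wife proposes): the husband can get 68 next round, worth 0.83 × 68 = 56.44 now, so the wife offers 56.44, keeping 343.56.
Round 3 (the husband proposes): the wife can get 343.56 next round, worth 0.83 × 343.56 = 285.1548 now, so the husband offers 285.1548, keeping 114.8452.
Round 2 (the wife proposes): the husband can get 114.8452 next round, worth 0.83 × 114.8452 = 95.321516 now, so the wife offers 95.321516, keeping 304.678484.
Round 1 (the husband proposes): the wife can get 304.678484 next round, worth 0.83 × 304.678484 = 252.88314172 now, so the husband offers 252.88314172, keeping 147.11685828.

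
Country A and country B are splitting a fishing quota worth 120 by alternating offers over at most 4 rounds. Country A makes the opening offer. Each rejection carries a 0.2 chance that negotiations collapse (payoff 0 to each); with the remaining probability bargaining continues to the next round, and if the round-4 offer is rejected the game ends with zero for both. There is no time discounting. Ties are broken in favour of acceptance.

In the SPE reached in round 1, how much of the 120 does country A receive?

Round 4 (country B proposes): rejection yields 0 for country A; country B offers 0 and keeps 120.
Round 3 (country A proposes): rejecting gives country B an expected 0.8 × 120 = 96. Country A offers 96 and keeps 120 − 96 = 24.
Round 2 (country B proposes): rejecting gives country A an expected 0.8 × 24 = 19.2; country B offers that and keeps 100.8.
Round 1 (country A proposes): rejecting gives country B an expected 0.8 × 100.8 = 80.64, so country A offers 80.64, keeping 39.36.

39.36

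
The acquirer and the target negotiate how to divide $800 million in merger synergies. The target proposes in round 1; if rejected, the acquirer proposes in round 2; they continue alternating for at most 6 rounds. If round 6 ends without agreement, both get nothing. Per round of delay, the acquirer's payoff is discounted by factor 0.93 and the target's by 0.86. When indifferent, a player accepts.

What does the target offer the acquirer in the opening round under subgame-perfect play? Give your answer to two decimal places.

Round 6 (the acquirer proposes): rejection yields 0 for the target; the acquirer offers 0 and keeps 800.
Round 5 (the target proposes): the acquirer can get 800 next round, worth 0.93 × 800 = 744 now, so the target offers 744, keeping 56.
Round 4 (the acquirer proposes): the target can get 56 next round, worth 0.86 × 56 = 48.16 now, so the acquirer offers 48.16, keeping 751.84.
Round 3 (the target proposes): the acquirer can get 751.84 next round, worth 0.93 × 751.84 = 699.2112 now; the target offers that and keeps 100.7888.
Round 2 (the acquirer proposes): the target can get 100.7888 next round, worth 0.86 × 100.7888 = 86.678368 now; the acquirer offers that and keeps 713.321632.
Round 1 (the target proposes): the acquirer can get 713.321632 next round, worth 0.93 × 713.321632 = 663.38911776 now, so the target offers 663.38911776, keeping 136.61088224.

663.39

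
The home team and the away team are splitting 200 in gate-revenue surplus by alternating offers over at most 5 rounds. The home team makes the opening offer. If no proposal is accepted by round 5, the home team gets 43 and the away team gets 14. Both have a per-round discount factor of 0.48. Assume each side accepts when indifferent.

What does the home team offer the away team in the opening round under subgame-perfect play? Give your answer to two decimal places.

62.16

Solve by backward induction from round 5.
Round 5 (the home team proposes): the away team gets 14 if talks fail, so the home team offers 14 and keeps 186.
Round 4 (the away team proposes): the home team can get 186 next round, worth 0.48 × 186 = 89.28 now. The away team offers 89.28 and keeps 200 − 89.28 = 110.72.
Round 3 (the home team proposes): the away team can get 110.72 next round, worth 0.48 × 110.72 = 53.1456 now, so the home team offers 53.1456, keeping 146.8544.
Round 2 (the away team proposes): the home team can get 146.8544 next round, worth 0.48 × 146.8544 = 70.490112 now, so the away team offers 70.490112, keeping 129.509888.
Round 1 (the home team proposes): the away team can get 129.509888 next round, worth 0.48 × 129.509888 = 62.16474624 now. The home team offers 62.16474624 and keeps 200 − 62.16474624 = 137.83525376.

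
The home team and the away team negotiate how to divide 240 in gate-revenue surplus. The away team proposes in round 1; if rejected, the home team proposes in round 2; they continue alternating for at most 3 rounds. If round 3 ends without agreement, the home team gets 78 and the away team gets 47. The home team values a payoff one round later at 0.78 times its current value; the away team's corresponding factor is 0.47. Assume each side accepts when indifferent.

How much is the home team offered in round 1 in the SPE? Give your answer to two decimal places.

Round 3 (the away team proposes): the home team gets 78 if talks fail, so the away team offers 78 and keeps 162.
Round 2 (the home team proposes): the away team can get 162 next round, worth 0.47 × 162 = 76.14 now, so the home team offers 76.14, keeping 163.86.
Round 1 (the away team proposes): the home team can get 163.86 next round, worth 0.78 × 163.86 = 127.8108 now, so the away team offers 127.8108, keeping 112.1892.

127.81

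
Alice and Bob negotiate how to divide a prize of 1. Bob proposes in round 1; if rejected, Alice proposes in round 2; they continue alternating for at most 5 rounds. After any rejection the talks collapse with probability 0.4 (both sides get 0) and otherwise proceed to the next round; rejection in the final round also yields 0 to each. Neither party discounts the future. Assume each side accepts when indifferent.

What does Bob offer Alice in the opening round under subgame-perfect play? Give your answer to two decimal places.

Round 5 (Bob proposes): Alice will accept anything ≥ 0, so Bob offers 0 and keeps 1.
Round 4 (Alice proposes): rejecting gives Bob an expected 0.6 × 1 = 0.6. Alice offers 0.6 and keeps 1 − 0.6 = 0.4.
Round 3 (Bob proposes): rejecting gives Alice an expected 0.6 × 0.4 = 0.24; Bob offers that and keeps 0.76.
Round 2 (Alice proposes): rejecting gives Bob an expected 0.6 × 0.76 = 0.456, so Alice offers 0.456, keeping 0.544.
Round 1 (Bob proposes): rejecting gives Alice an expected 0.6 × 0.544 = 0.3264. Bob offers 0.3264 and keeps 1 − 0.3264 = 0.6736.

0.33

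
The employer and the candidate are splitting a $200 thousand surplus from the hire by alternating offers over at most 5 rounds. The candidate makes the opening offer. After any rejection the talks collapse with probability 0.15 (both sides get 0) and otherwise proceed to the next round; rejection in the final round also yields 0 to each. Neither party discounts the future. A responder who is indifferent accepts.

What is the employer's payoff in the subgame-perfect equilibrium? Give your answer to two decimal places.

Round 5 (the candidate proposes): the employer will accept anything ≥ 0, so the candidate offers 0 and keeps 200.
Round 4 (the employer proposes): rejecting gives the candidate an expected 0.85 × 200 = 170, so the employer offers 170, keeping 30.
Round 3 (the candidate proposes): rejecting gives the employer an expected 0.85 × 30 = 25.5. The candidate offers 25.5 and keeps 200 − 25.5 = 174.5.
Round 2 (the employer proposes): rejecting gives the candidate an expected 0.85 × 174.5 = 148.325. The employer offers 148.325 and keeps 200 − 148.325 = 51.675.
Round 1 (the candidate proposes): rejecting gives the employer an expected 0.85 × 51.675 = 43.92375; the candidate offers that and keeps 156.07625.

43.92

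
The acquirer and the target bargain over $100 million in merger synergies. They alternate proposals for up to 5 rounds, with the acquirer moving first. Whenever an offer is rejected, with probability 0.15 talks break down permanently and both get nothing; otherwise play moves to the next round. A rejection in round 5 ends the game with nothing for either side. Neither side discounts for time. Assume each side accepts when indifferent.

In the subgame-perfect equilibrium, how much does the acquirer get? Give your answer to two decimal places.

78.04

Round 5 (the acquirer proposes): rejection yields 0 for the target; the acquirer offers 0 and keeps 100.
Round 4 (the target proposes): rejecting gives the acquirer an expected 0.85 × 100 = 85, so the target offers 85, keeping 15.
Round 3 (the acquirer proposes): rejecting gives the target an expected 0.85 × 15 = 12.75. The acquirer offers 12.75 and keeps 100 − 12.75 = 87.25.
Round 2 (the target proposes): rejecting gives the acquirer an expected 0.85 × 87.25 = 74.1625, so the target offers 74.1625, keeping 25.8375.
Round 1 (the acquirer proposes): rejecting gives the target an expected 0.85 × 25.8375 = 21.961875; the acquirer offers that and keeps 78.038125.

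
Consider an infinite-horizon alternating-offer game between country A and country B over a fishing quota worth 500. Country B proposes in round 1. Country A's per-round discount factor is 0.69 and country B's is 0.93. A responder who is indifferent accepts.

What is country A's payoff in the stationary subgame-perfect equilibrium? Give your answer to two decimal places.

When country B proposes, country A accepts any offer worth at least 0.69 times what country A would get by proposing next round; and vice versa.
This gives x = 500 − 0.69y and y = 500 − 0.93x, where x and y are each side's share when it proposes.
Hence (1 − 0.69·0.93)x = 500(1 − 0.69), i.e. 0.3583·x = 155.
x ≈ 432.5984; country A's share is 500 − x ≈ 67.4016.

67.40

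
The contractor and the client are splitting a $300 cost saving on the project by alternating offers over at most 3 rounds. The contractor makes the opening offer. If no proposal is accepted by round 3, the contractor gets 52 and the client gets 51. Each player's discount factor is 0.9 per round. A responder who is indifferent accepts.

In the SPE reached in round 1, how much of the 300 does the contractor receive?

231.69

Round 3 (the contractor proposes): the client gets 51 if talks fail, so the contractor offers 51 and keeps 249.
Round 2 (the client proposes): the contractor can get 249 next round, worth 0.9 × 249 = 224.1 now; the client offers that and keeps 75.9.
Round 1 (the contractor proposes): the client can get 75.9 next round, worth 0.9 × 75.9 = 68.31 now. The contractor offers 68.31 and keeps 300 − 68.31 = 231.69.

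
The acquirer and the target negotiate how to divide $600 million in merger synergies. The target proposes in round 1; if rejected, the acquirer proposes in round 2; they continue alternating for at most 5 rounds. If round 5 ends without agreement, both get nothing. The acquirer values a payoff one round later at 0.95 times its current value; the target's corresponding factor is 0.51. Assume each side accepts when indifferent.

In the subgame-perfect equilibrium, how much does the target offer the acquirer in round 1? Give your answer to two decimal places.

414.62

Round 5 (the target proposes): rejection yields 0 for the acquirer; the target offers 0 and keeps 600.
Round 4 (the acquirer proposes): the target can get 600 next round, worth 0.51 × 600 = 306 now; the acquirer offers that and keeps 294.
Round 3 (the target proposes): the acquirer can get 294 next round, worth 0.95 × 294 = 279.3 now, so the target offers 279.3, keeping 320.7.
Round 2 (the acquirer proposes): the target can get 320.7 next round, worth 0.51 × 320.7 = 163.557 now; the acquirer offers that and keeps 436.443.
Round 1 (the target proposes): the acquirer can get 436.443 next round, worth 0.95 × 436.443 = 414.62085 now, so the target offers 414.62085, keeping 185.37915.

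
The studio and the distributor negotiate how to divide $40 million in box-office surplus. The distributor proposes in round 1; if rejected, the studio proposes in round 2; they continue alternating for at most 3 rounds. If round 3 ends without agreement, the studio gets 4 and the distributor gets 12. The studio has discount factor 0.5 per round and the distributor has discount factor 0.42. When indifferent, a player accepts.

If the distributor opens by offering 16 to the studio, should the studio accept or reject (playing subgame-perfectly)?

Accept

Round 3 (the distributor proposes): the studio gets 4 if talks fail, so the distributor offers 4 and keeps 36.
Round 2 (the studio proposes): the distributor can get 36 next round, worth 0.42 × 36 = 15.12 now; the studio offers that and keeps 24.88.
So by rejecting in round 1, the studio gets 24.88 next round, worth 0.5 × 24.88 = 12.44 now.
Offer 16 ≥ 12.44, so the studio accepts.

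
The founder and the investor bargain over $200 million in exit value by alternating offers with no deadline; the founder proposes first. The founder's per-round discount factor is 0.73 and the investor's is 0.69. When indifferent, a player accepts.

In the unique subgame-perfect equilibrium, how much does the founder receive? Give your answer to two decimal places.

124.92

In a stationary SPE each proposer offers the other exactly their discounted continuation value.
If the founder keeps x when proposing and the investor keeps y when proposing, then x = 200 − 0.69y and y = 200 − 0.73x.
Solving: x = 200(1 − 0.69) / (1 − 0.73·0.69) = 62 / 0.4963 ≈ 124.9244.
The investor gets 200 − 124.9244 ≈ 75.0756.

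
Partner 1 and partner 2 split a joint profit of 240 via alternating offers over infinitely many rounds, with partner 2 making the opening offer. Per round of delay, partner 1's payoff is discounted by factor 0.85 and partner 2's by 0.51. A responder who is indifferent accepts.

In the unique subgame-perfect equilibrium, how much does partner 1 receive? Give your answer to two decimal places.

In a stationary SPE each proposer offers the other exactly their discounted continuation value.
If partner 2 keeps x when proposing and partner 1 keeps y when proposing, then x = 240 − 0.85y and y = 240 − 0.51x.
Solving: x = 240(1 − 0.85) / (1 − 0.51·0.85) = 36 / 0.5665 ≈ 63.5481.
Partner 1 gets 240 − 63.5481 ≈ 176.4519.

176.45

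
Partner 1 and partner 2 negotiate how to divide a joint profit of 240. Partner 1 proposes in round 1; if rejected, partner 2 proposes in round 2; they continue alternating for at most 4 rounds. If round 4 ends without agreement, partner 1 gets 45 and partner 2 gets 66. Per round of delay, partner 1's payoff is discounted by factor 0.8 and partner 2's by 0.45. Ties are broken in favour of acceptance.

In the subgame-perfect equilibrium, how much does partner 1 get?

186.81

Round 4 (partner 2 proposes): partner 1 gets 45 if talks fail, so partner 2 offers 45 and keeps 195.
Round 3 (partner 1 proposes): partner 2 can get 195 next round, worth 0.45 × 195 = 87.75 now. Partner 1 offers 87.75 and keeps 240 − 87.75 = 152.25.
Round 2 (partner 2 proposes): partner 1 can get 152.25 next round, worth 0.8 × 152.25 = 121.8 now. Partner 2 offers 121.8 and keeps 240 − 121.8 = 118.2.
Round 1 (partner 1 proposes): partner 2 can get 118.2 next round, worth 0.45 × 118.2 = 53.19 now, so partner 1 offers 53.19, keeping 186.81.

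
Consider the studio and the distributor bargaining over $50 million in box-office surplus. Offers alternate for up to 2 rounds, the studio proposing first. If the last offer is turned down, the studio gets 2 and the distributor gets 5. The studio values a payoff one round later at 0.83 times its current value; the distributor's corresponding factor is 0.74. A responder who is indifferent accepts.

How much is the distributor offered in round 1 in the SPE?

Round 2 (the distributor proposes): the studio gets 2 if talks fail, so the distributor offers 2 and keeps 48.
Round 1 (the studio proposes): the distributor can get 48 next round, worth 0.74 × 48 = 35.52 now. The studio offers 35.52 and keeps 50 − 35.52 = 14.48.

35.52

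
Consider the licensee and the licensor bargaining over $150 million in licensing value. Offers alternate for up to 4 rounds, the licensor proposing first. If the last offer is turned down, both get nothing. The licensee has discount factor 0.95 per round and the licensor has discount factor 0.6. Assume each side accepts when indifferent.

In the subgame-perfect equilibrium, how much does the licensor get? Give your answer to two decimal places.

Round 4 (the licensee proposes): rejection yields 0 for the licensor; the licensee offers 0 and keeps 150.
Round 3 (the licensor proposes): the licensee can get 150 next round, worth 0.95 × 150 = 142.5 now. The licensor offers 142.5 and keeps 150 − 142.5 = 7.5.
Round 2 (the licensee proposes): the licensor can get 7.5 next round, worth 0.6 × 7.5 = 4.5 now; the licensee offers that and keeps 145.5.
Round 1 (the licensor proposes): the licensee can get 145.5 next round, worth 0.95 × 145.5 = 138.225 now; the licensor offers that and keeps 11.775.

11.78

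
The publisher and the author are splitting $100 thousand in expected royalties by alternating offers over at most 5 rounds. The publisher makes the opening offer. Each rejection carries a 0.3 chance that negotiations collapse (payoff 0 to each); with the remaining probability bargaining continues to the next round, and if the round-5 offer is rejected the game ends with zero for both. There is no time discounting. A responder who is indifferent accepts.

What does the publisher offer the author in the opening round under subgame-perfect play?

Round 5 (the publisher proposes): the author will accept anything ≥ 0, so the publisher offers 0 and keeps 100.
Round 4 (the author proposes): rejecting gives the publisher an expected 0.7 × 100 = 70, so the author offers 70, keeping 30.
Round 3 (the publisher proposes): rejecting gives the author an expected 0.7 × 30 = 21; the publisher offers that and keeps 79.
Round 2 (the author proposes): rejecting gives the publisher an expected 0.7 × 79 = 55.3, so the author offers 55.3, keeping 44.7.
Round 1 (the publisher proposes): rejecting gives the author an expected 0.7 × 44.7 = 31.29, so the publisher offers 31.29, keeping 68.71.

31.29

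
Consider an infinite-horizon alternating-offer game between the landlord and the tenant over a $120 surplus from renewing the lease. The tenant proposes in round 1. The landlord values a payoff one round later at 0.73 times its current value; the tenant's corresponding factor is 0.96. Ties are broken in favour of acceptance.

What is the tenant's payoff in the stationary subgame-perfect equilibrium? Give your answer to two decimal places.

In a stationary SPE each proposer offers the other exactly their discounted continuation value.
If the tenant keeps x when proposing and the landlord keeps y when proposing, then x = 120 − 0.73y and y = 120 − 0.96x.
Solving: x = 120(1 − 0.73) / (1 − 0.96·0.73) = 32.4 / 0.2992 ≈ 108.2888.
The landlord gets 120 − 108.2888 ≈ 11.7112.

108.29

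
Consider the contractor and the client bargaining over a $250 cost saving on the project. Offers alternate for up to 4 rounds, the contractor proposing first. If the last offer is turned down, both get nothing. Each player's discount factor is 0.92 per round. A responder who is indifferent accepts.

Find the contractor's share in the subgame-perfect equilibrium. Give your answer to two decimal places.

36.93

Round 4 (the client proposes): the contractor will accept anything ≥ 0, so the client offers 0 and keeps 250.
Round 3 (the contractor proposes): the client can get 250 next round, worth 0.92 × 250 = 230 now. The contractor offers 230 and keeps 250 − 230 = 20.
Round 2 (the client proposes): the contractor can get 20 next round, worth 0.92 × 20 = 18.4 now. The client offers 18.4 and keeps 250 − 18.4 = 231.6.
Round 1 (the contractor proposes): the client can get 231.6 next round, worth 0.92 × 231.6 = 213.072 now; the contractor offers that and keeps 36.928.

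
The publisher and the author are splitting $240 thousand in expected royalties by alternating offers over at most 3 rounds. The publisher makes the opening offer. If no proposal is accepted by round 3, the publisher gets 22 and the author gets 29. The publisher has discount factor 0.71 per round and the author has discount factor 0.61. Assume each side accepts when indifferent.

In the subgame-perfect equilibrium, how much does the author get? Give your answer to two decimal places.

Solve by backward induction from round 3.
Round 3 (the publisher proposes): the author gets 29 if talks fail, so the publisher offers 29 and keeps 211.
Round 2 (the author proposes): the publisher can get 211 next round, worth 0.71 × 211 = 149.81 now. The author offers 149.81 and keeps 240 − 149.81 = 90.19.
Round 1 (the publisher proposes): the author can get 90.19 next round, worth 0.61 × 90.19 = 55.0159 now, so the publisher offers 55.0159, keeping 184.9841.

55.02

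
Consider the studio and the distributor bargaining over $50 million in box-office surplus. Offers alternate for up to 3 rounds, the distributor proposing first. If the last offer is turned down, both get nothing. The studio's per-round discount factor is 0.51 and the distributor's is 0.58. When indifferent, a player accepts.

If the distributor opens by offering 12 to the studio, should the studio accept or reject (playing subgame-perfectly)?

Accept

Round 3 (the distributor proposes): the studio will accept anything ≥ 0, so the distributor offers 0 and keeps 50.
Round 2 (the studio proposes): the distributor can get 50 next round, worth 0.58 × 50 = 29 now, so the studio offers 29, keeping 21.
So by rejecting in round 1, the studio gets 21 next round, worth 0.51 × 21 = 10.71 now.
Offer 12 ≥ 10.71, so the studio accepts.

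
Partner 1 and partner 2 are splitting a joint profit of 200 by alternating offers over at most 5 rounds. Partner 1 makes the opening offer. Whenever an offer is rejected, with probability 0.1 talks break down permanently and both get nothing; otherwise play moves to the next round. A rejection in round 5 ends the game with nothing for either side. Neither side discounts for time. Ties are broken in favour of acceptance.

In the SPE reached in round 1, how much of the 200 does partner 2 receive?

32.58

Round 5 (partner 1 proposes): partner 2 will accept anything ≥ 0, so partner 1 offers 0 and keeps 200.
Round 4 (partner 2 proposes): rejecting gives partner 1 an expected 0.9 × 200 = 180. Partner 2 offers 180 and keeps 200 − 180 = 20.
Round 3 (partner 1 proposes): rejecting gives partner 2 an expected 0.9 × 20 = 18. Partner 1 offers 18 and keeps 200 − 18 = 182.
Round 2 (partner 2 proposes): rejecting gives partner 1 an expected 0.9 × 182 = 163.8; partner 2 offers that and keeps 36.2.
Round 1 (partner 1 proposes): rejecting gives partner 2 an expected 0.9 × 36.2 = 32.58, so partner 1 offers 32.58, keeping 167.42.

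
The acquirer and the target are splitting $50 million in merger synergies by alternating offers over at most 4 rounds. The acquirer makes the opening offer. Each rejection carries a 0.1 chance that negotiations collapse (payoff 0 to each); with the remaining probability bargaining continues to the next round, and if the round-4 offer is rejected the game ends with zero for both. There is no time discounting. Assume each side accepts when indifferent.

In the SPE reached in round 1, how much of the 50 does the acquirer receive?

9.05

Round 4 (the target proposes): rejection yields 0 for the acquirer; the target offers 0 and keeps 50.
Round 3 (the acquirer proposes): rejecting gives the target an expected 0.9 × 50 = 45; the acquirer offers that and keeps 5.
Round 2 (the target proposes): rejecting gives the acquirer an expected 0.9 × 5 = 4.5; the target offers that and keeps 45.5.
Round 1 (the acquirer proposes): rejecting gives the target an expected 0.9 × 45.5 = 40.95. The acquirer offers 40.95 and keeps 50 − 40.95 = 9.05.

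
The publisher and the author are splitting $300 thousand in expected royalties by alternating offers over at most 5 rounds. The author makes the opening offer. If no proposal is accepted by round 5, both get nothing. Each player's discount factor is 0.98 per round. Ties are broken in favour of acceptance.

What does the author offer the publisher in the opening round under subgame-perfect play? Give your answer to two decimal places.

11.53

By backward induction:
Round 5 (the author proposes): the publisher will accept anything ≥ 0, so the author offers 0 and keeps 300.
Round 4 (the publisher proposes): the author can get 300 next round, worth 0.98 × 300 = 294 now. The publisher offers 294 and keeps 300 − 294 = 6.
Round 3 (the author proposes): the publisher can get 6 next round, worth 0.98 × 6 = 5.88 now. The author offers 5.88 and keeps 300 − 5.88 = 294.12.
Round 2 (the publisher proposes): the author can get 294.12 next round, worth 0.98 × 294.12 = 288.2376 now, so the publisher offers 288.2376, keeping 11.7624.
Round 1 (the author proposes): the publisher can get 11.7624 next round, worth 0.98 × 11.7624 = 11.527152 now; the author offers that and keeps 288.472848.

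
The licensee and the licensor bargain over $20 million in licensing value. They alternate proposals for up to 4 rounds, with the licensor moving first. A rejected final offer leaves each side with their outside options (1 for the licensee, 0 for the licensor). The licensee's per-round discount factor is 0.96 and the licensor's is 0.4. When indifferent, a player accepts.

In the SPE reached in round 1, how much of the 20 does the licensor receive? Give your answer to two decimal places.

By backward induction:
Round 4 (the licensee proposes): the licensor will accept anything ≥ 0, so the licensee offers 0 and keeps 20.
Round 3 (the licensor proposes): the licensee can get 20 next round, worth 0.96 × 20 = 19.2 now. The licensor offers 19.2 and keeps 20 − 19.2 = 0.8.
Round 2 (the licensee proposes): the licensor can get 0.8 next round, worth 0.4 × 0.8 = 0.32 now. The licensee offers 0.32 and keeps 20 − 0.32 = 19.68.
Round 1 (the licensor proposes): the licensee can get 19.68 next round, worth 0.96 × 19.68 = 18.8928 now; the licensor offers that and keeps 1.1072.

1.11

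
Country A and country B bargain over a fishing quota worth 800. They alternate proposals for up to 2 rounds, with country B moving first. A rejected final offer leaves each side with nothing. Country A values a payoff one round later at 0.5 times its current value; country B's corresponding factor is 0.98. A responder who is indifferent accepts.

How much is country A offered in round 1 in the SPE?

Round 2 (country A proposes): country B will accept anything ≥ 0, so country A offers 0 and keeps 800.
Round 1 (country B proposes): country A can get 800 next round, worth 0.5 × 800 = 400 now. Country B offers 400 and keeps 800 − 400 = 400.

400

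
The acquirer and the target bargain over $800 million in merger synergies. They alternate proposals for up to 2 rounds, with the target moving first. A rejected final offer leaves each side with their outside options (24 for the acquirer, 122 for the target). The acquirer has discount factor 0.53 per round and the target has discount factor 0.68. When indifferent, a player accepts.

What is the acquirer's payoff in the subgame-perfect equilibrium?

By backward induction:
Round 2 (the acquirer proposes): the target gets 122 if talks fail, so the acquirer offers 122 and keeps 678.
Round 1 (the target proposes): the acquirer can get 678 next round, worth 0.53 × 678 = 359.34 now; the target offers that and keeps 440.66.

359.34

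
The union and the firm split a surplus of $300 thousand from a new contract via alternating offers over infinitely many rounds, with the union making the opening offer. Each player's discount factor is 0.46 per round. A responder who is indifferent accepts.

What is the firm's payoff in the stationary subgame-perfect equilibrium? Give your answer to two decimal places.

Let x be the union's share when the union proposes and y be the firm's share when the firm proposes.
The firm accepts iff offered ≥ 0.46·y, so x = 300 − 0.46y. Symmetrically y = 300 − 0.46x.
Substituting: x = 300 − 0.46(300 − 0.46x), giving x(1 − 0.46·0.46) = 300(1 − 0.46).
So x = 300 × 0.54 / 0.7884 ≈ 205.4795, and the firm receives 300 − x ≈ 94.5205.

94.52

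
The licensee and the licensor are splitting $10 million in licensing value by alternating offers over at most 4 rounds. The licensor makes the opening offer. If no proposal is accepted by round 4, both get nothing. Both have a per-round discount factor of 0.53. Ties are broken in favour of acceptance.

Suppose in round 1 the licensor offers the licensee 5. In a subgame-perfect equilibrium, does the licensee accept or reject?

Accept

Round 4 (the licensee proposes): rejection yields 0 for the licensor; the licensee offers 0 and keeps 10.
Round 3 (the licensor proposes): the licensee can get 10 next round, worth 0.53 × 10 = 5.3 now. The licensor offers 5.3 and keeps 10 − 5.3 = 4.7.
Round 2 (the licensee proposes): the licensor can get 4.7 next round, worth 0.53 × 4.7 = 2.491 now, so the licensee offers 2.491, keeping 7.509.
So by rejecting in round 1, the licensee gets 7.509 next round, worth 0.53 × 7.509 = 3.97977 now.
Offer 5 ≥ 3.97977, so the licensee accepts.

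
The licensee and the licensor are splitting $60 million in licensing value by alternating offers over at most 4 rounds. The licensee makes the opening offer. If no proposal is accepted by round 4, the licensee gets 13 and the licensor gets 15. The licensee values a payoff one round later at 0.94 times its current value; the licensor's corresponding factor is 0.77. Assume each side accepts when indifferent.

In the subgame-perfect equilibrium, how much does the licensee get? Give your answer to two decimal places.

31.03

Work backward from the last round.
Round 4 (the licensor proposes): the licensee gets 13 if talks fail, so the licensor offers 13 and keeps 47.
Round 3 (the licensee proposes): the licensor can get 47 next round, worth 0.77 × 47 = 36.19 now, so the licensee offers 36.19, keeping 23.81.
Round 2 (the licensor proposes): the licensee can get 23.81 next round, worth 0.94 × 23.81 = 22.3814 now, so the licensor offers 22.3814, keeping 37.6186.
Round 1 (the licensee proposes): the licensor can get 37.6186 next round, worth 0.77 × 37.6186 = 28.966322 now; the licensee offers that and keeps 31.033678.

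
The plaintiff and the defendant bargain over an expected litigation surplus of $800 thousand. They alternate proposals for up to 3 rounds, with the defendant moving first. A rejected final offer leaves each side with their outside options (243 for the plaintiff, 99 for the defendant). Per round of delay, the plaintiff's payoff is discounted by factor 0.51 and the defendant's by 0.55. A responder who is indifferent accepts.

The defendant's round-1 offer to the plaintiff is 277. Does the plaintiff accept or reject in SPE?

Accept

Round 3 (the defendant proposes): the plaintiff gets 243 if talks fail, so the defendant offers 243 and keeps 557.
Round 2 (the plaintiff proposes): the defendant can get 557 next round, worth 0.55 × 557 = 306.35 now; the plaintiff offers that and keeps 493.65.
So by rejecting in round 1, the plaintiff gets 493.65 next round, worth 0.51 × 493.65 = 251.7615 now.
Offer 277 ≥ 251.7615, so the plaintiff accepts.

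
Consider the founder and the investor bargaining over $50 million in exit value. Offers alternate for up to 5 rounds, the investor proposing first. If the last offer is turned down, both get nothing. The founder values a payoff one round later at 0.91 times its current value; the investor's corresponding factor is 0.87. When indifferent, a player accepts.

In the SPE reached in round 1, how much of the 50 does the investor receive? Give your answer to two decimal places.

Work backward from the last round.
Round 5 (the investor proposes): the founder will accept anything ≥ 0, so the investor offers 0 and keeps 50.
Round 4 (the founder proposes): the investor can get 50 next round, worth 0.87 × 50 = 43.5 now, so the founder offers 43.5, keeping 6.5.
Round 3 (the investor proposes): the founder can get 6.5 next round, worth 0.91 × 6.5 = 5.915 now; the investor offers that and keeps 44.085.
Round 2 (the founder proposes): the investor can get 44.085 next round, worth 0.87 × 44.085 = 38.35395 now; the founder offers that and keeps 11.64605.
Round 1 (the investor proposes): the founder can get 11.64605 next round, worth 0.91 × 11.64605 = 10.5979055 now. The investor offers 10.5979055 and keeps 50 − 10.5979055 = 39.4020945.

39.40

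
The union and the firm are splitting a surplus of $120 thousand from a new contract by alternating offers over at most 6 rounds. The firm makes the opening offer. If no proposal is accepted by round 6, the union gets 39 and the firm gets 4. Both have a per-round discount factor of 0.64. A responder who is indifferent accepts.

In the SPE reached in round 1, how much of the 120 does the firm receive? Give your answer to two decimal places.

68.57

Work backward from the last round.
Round 6 (the union proposes): the firm gets 4 if talks fail, so the union offers 4 and keeps 116.
Round 5 (the firm proposes): the union can get 116 next round, worth 0.64 × 116 = 74.24 now; the firm offers that and keeps 45.76.
Round 4 (the union proposes): the firm can get 45.76 next round, worth 0.64 × 45.76 = 29.2864 now; the union offers that and keeps 90.7136.
Round 3 (the firm proposes): the union can get 90.7136 next round, worth 0.64 × 90.7136 = 58.056704 now; the firm offers that and keeps 61.943296.
Round 2 (the union proposes): the firm can get 61.943296 next round, worth 0.64 × 61.943296 = 39.64370944 now; the union offers that and keeps 80.35629056.
Round 1 (the firm proposes): the union can get 80.35629056 next round, worth 0.64 × 80.35629056 = 51.4280259584 now; the firm offers that and keeps 68.5719740416.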